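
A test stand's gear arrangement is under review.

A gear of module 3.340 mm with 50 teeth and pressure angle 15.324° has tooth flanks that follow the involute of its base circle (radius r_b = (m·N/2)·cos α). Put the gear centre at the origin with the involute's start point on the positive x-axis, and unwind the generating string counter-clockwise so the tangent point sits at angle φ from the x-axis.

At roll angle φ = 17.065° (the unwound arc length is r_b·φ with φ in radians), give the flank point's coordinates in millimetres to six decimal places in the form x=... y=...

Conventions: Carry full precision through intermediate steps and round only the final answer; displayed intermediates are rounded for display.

x=84.024405 y=0.702970

recognized (one wheel, involute flank): single-mesh tooth geometry, m = 3.340, N = 50
pitch radius r_p = m·N/2 = 3.340·50/2 = 83.500000
base radius r_b = r_p·cos α = 83.500000·cos 15.324° = 80.531308
roll angle φ = 17.065° = 0.29784044 rad
x = r_b·(cos φ + φ·sin φ) = 84.024405
y = r_b·(sin φ − φ·cos φ) = 0.702970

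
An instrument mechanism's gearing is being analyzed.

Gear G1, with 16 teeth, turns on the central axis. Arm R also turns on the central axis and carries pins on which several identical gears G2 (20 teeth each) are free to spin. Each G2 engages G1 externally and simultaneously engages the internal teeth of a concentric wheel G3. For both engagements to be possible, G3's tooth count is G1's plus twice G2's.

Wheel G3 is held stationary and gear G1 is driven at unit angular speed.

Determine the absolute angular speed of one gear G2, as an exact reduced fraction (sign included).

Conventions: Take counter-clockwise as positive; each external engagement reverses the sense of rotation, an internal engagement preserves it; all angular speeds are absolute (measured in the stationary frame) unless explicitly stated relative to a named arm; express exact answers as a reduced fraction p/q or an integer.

topology: planetary set — G1 16T / G2 20T / G3 56T, arm = carrier (Willis)
ring teeth: 16 + 2·20 = 56
16(ω_sun−ω_arm) = −56(ω_ring−ω_arm),  ω_ring = 0, ω_sun = 1
16(1−ω_arm) = −56(0−ω_arm)  ⇒  72·ω_arm = 16  ⇒  ω_arm = 2/9
sun–planet mesh: 16·(1−2/9) = −20·(ω_p−ω_arm)  ⇒  ω_p−ω_arm = -28/45
ω_p = 2/9 − 28/45 = -2/5
exact speed ratio = -2/5

-2/5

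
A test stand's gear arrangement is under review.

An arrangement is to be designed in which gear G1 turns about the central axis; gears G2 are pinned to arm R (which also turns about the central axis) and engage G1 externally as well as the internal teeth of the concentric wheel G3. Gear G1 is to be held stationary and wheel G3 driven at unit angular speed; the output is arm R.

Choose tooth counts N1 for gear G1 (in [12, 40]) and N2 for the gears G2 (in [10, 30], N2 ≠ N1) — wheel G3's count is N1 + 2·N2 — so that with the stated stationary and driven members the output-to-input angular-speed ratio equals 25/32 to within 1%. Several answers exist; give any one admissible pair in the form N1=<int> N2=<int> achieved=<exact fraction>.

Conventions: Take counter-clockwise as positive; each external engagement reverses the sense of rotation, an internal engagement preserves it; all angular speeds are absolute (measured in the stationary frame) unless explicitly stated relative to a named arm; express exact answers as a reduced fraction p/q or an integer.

planetary set to be sized for 25/32 (Willis relation)
Willis with ω_sun = 0: ω_arm/ω_ring = N3/(N1+N3); set equal to 25/32  ⇒  N3/N1 = (25/32)/(1 − 25/32) = 25/7
N3 = N1 + 2·N2  ⇒  N2/N1 = (N3/N1 − 1)/2 = (25/7 − 1)/2 = 9/7
smallest multiple with N1 ≥ 12 and N2 ≥ 10: k = 2  ⇒  N1 = 2·7 = 14, N2 = 2·9 = 18 (N1 ≤ 40, N2 ≤ 30, N2 ≠ N1 ✓), N3 = 14 + 2·18 = 50
check: N3/(N1+N3) with N1 = 14, N3 = 50 gives 25/32; |achieved − target| = 0 ≤ 1/128 ✓

N1=14 N2=18 achieved=25/32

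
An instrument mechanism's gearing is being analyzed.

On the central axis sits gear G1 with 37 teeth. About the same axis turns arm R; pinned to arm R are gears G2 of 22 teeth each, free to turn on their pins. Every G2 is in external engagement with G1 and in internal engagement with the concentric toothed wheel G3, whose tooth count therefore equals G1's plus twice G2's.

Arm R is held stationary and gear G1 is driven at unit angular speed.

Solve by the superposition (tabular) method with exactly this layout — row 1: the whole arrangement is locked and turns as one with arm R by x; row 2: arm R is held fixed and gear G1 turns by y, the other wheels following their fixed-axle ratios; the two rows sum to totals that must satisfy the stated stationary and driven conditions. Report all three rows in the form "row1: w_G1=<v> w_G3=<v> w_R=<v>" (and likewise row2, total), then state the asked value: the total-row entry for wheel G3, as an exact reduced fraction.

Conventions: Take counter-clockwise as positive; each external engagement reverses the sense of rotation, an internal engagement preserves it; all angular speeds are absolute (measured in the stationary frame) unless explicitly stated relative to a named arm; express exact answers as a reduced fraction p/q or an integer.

row1: w_G1=0 w_G3=0 w_R=0
row2: w_G1=1 w_G3=-37/81 w_R=0
total: w_G1=1 w_G3=-37/81 w_R=0
asked value: -37/81

topology: planetary set — G1 37T / G2 22T / G3 81T, arm = carrier (Willis)
row 1: whole set turns with the arm by x
row 2 — arm fixed, fixed-axis ratios: sun y, ring −(37/81)·y, arm 0
boundary: total ω_arm = x = 0 and total ω_sun = x + y = 1  ⇒  y = 1, x = 0
row 2 ring = −(37/81)·1 = -37/81
totals (row 1 + row 2): sun 0 + 1 = 1, ring 0 + (-37/81) = -37/81, arm 0 + 0 = 0
asked cell (total, ring) = -37/81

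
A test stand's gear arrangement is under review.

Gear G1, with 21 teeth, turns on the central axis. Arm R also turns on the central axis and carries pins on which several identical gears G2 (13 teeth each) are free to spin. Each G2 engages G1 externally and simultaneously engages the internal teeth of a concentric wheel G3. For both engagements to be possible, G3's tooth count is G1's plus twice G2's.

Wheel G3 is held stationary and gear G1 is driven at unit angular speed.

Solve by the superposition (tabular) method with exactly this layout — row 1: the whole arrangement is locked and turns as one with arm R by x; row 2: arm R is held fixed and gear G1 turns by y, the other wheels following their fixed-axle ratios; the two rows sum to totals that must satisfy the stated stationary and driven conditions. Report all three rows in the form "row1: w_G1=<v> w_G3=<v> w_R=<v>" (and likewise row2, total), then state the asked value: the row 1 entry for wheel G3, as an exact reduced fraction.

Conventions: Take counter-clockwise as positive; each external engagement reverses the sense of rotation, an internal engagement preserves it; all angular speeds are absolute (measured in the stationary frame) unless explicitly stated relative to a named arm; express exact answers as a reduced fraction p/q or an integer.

row1: w_G1=21/68 w_G3=21/68 w_R=21/68
row2: w_G1=47/68 w_G3=-21/68 w_R=0
total: w_G1=1 w_G3=0 w_R=21/68
asked value: 21/68

recognized (axles ride arm R): planetary set, 21/13/47 teeth
row 1 (train locked, turned with arm): all members turn x
row 2: sun turns y, ring = −(21/47)·y, arm 0
boundary: total ω_ring = x − (21/47)·y = 0 and total ω_sun = x + y = 1  ⇒  y = 47/68, x = 21/68
row 2 ring = −(21/47)·47/68 = -21/68
totals (row 1 + row 2): sun 21/68 + 47/68 = 1, ring 21/68 + (-21/68) = 0, arm 21/68 + 0 = 21/68
asked cell (row1, ring) = 21/68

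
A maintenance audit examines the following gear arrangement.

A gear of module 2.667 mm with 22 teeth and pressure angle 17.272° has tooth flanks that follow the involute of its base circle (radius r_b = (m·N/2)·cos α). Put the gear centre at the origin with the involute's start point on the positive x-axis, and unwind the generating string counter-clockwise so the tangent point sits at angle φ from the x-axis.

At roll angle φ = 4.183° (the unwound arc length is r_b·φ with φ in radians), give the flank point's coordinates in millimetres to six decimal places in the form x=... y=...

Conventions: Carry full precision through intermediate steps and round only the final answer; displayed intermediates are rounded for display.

x=28.088636 y=0.003632

class = single-mesh tooth geometry [base-circle involute, m = 2.667, 22T]
pitch radius r_p = m·N/2 = 2.667·22/2 = 29.337000
base radius r_b = r_p·cos α = 29.337000·cos 17.272° = 28.014078
roll angle φ = 4.183° = 0.07300712 rad
x = r_b·(cos φ + φ·sin φ) = 28.088636
y = r_b·(sin φ − φ·cos φ) = 0.003632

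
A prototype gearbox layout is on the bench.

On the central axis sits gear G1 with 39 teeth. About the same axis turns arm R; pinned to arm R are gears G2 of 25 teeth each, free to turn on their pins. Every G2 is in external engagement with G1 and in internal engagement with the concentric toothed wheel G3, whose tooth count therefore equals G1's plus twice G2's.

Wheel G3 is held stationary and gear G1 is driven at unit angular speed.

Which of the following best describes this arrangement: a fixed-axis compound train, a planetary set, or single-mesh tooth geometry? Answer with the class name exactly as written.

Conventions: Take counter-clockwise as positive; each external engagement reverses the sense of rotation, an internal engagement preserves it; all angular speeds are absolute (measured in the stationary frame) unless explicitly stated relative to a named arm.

planetary set (39T centre, 25T on arm, 89T internal) — Willis relation
classification: planetary set

planetary set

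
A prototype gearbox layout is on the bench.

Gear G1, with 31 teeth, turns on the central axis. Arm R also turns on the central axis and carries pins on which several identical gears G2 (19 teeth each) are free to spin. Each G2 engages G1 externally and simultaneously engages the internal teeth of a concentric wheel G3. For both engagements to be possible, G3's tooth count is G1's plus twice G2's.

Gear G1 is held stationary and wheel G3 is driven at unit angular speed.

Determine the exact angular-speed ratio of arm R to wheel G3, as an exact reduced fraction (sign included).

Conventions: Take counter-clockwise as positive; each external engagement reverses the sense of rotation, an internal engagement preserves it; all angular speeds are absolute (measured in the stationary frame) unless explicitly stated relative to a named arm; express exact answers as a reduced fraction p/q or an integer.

topology: planetary set — G1 31T / G2 19T / G3 69T, arm = carrier (Willis)
ring teeth: 31 + 2·19 = 69
31(ω_sun−ω_arm) = −69(ω_ring−ω_arm),  ω_sun = 0, ω_ring = 1
31(0−ω_arm) = −69(1−ω_arm)  ⇒  100·ω_arm = 69  ⇒  ω_arm = 69/100
ω_out/ω_in = 69/100

69/100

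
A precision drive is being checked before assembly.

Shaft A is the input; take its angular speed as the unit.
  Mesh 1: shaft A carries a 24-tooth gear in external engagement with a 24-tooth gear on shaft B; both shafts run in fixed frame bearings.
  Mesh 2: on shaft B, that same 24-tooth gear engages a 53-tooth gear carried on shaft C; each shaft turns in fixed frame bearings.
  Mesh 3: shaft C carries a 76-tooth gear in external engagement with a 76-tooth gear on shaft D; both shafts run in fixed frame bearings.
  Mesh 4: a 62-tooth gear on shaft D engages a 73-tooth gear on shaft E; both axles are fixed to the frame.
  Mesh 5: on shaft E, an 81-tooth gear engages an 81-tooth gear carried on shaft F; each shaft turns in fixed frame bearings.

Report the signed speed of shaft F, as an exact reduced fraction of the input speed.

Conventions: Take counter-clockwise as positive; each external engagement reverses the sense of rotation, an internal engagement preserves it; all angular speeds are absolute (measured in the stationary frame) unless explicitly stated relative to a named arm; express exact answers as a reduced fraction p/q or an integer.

5-mesh fixed-axis compound train (all bearings frame-fixed)
mesh 1 [24T→24T]: |ω|/ω_in = 1×24/24 = 1, sense flips to −
mesh 2 [24T→53T]: |ω|/ω_in = 1×24/53 = 24/53, sense flips to +
mesh 3 [76T→76T]: |ω|/ω_in = (24/53)×76/76 = 24/53, sense flips to −
mesh 4 [62T→73T]: |ω|/ω_in = (24/53)×62/73 = 1488/3869, sense flips to +
mesh 5 [81T→81T]: |ω|/ω_in = (1488/3869)×81/81 = 1488/3869, sense flips to −
signed output speed (× input speed) = -1488/3869

-1488/3869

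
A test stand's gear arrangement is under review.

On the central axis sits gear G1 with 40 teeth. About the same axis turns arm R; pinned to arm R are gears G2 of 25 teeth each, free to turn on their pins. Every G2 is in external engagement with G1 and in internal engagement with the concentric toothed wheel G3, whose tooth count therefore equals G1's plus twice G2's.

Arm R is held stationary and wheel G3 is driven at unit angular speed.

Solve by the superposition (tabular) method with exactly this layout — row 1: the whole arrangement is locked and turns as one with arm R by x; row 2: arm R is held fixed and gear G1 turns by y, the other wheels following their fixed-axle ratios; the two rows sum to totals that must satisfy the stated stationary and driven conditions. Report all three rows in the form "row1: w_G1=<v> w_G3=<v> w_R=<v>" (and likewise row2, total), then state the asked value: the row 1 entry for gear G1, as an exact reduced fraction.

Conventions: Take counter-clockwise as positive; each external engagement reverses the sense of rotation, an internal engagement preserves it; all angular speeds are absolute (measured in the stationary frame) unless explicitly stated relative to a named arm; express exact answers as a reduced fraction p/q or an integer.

class = planetary set [G3 = 40+2·25 = 90; Willis about the carrier]
superposition row 1 [locked train]: every member turns x
row 2 — arm fixed, fixed-axis ratios: sun y, ring −(40/90)·y, arm 0
boundary: total ω_arm = x = 0 and total ω_ring = x − (40/90)·y = 1  ⇒  y = -9/4, x = 0
row 2 ring = −(40/90)·(-9/4) = 1
totals (row 1 + row 2): sun 0 + (-9/4) = -9/4, ring 0 + 1 = 1, arm 0 + 0 = 0
asked cell (row1, sun) = 0

row1: w_G1=0 w_G3=0 w_R=0
row2: w_G1=-9/4 w_G3=1 w_R=0
total: w_G1=-9/4 w_G3=1 w_R=0
asked value: 0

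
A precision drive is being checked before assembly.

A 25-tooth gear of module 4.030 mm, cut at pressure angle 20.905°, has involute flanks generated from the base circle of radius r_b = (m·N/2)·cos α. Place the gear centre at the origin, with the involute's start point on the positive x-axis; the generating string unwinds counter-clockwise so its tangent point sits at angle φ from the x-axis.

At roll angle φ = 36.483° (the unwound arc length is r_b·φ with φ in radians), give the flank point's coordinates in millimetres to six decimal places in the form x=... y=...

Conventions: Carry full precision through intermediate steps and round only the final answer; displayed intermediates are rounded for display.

single-mesh involute tooth geometry (25T wheel at module 4.030)
pitch radius r_p = m·N/2 = 4.030·25/2 = 50.375000
base radius r_b = r_p·cos α = 50.375000·cos 20.905° = 47.058982
roll angle φ = 36.483° = 0.63674847 rad
x = r_b·(cos φ + φ·sin φ) = 55.653549
y = r_b·(sin φ − φ·cos φ) = 3.887885

x=55.653549 y=3.887885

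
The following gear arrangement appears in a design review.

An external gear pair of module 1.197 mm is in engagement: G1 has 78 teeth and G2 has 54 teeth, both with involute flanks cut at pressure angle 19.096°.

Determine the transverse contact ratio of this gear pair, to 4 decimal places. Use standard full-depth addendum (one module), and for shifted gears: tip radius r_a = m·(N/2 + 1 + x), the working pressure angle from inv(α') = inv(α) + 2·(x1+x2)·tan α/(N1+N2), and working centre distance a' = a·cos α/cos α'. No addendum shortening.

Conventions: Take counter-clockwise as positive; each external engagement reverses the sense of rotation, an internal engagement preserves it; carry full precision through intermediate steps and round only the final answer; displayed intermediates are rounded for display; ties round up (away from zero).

recognized (one external pair, fixed centres): single-mesh tooth geometry, m = 1.197, N1 = 78, N2 = 54
base radii: r_b1 = 44.114116, r_b2 = 30.540542
tip radii: r_a1 = 47.880000, r_a2 = 33.516000
no profile shift: α' = α, a' = a
action lengths: √(r_a1²−r_b1²) = 18.612876, √(r_a2²−r_b2²) = 13.805707
base pitch p_b = π·m·cos α = 3.553553
CR = (18.612876 + 13.805707 − 79.002000·sin 19.09600°)/3.553553 = 1.849677
contact ratio ≈ 1.8497

1.8497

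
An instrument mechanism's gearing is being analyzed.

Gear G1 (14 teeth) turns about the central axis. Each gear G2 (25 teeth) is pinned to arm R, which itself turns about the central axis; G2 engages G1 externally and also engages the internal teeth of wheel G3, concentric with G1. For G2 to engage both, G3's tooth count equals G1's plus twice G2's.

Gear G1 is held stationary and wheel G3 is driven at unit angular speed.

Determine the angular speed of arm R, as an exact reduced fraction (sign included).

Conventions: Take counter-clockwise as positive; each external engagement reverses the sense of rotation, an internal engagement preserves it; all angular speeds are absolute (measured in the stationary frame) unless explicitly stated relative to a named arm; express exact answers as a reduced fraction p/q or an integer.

32/39

recognized (axles ride arm R): planetary set, 14/25/64 teeth
ring teeth: 14 + 2·25 = 64
14(ω_sun−ω_arm) = −64(ω_ring−ω_arm),  ω_sun = 0, ω_ring = 1
14(0−ω_arm) = −64(1−ω_arm)  ⇒  78·ω_arm = 64  ⇒  ω_arm = 32/39
exact speed ratio = 32/39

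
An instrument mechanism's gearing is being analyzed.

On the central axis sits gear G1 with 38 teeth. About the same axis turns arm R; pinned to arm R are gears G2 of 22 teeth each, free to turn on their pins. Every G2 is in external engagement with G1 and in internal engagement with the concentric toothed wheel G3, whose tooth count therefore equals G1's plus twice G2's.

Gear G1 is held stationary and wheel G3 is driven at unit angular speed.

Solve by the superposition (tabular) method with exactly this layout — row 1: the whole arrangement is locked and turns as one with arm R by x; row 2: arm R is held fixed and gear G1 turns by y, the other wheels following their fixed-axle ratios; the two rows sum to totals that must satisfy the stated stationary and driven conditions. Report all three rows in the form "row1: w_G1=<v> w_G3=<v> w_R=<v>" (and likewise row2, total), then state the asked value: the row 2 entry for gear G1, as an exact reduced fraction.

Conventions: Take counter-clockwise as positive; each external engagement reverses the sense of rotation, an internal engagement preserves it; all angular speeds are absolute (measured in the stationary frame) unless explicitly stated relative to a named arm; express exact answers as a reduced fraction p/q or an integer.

row1: w_G1=41/60 w_G3=41/60 w_R=41/60
row2: w_G1=-41/60 w_G3=19/60 w_R=0
total: w_G1=0 w_G3=1 w_R=41/60
asked value: -41/60

topology: planetary set — G1 38T / G2 22T / G3 82T, arm = carrier (Willis)
row 1 (train locked, turned with arm): all members turn x
row 2: sun turns y, ring = −(38/82)·y, arm 0
boundary: total ω_sun = x + y = 0 and total ω_ring = x − (38/82)·y = 1  ⇒  y = -41/60, x = 41/60
row 2 ring = −(38/82)·(-41/60) = 19/60
totals (row 1 + row 2): sun 41/60 + (-41/60) = 0, ring 41/60 + 19/60 = 1, arm 41/60 + 0 = 41/60
asked cell (row2, sun) = -41/60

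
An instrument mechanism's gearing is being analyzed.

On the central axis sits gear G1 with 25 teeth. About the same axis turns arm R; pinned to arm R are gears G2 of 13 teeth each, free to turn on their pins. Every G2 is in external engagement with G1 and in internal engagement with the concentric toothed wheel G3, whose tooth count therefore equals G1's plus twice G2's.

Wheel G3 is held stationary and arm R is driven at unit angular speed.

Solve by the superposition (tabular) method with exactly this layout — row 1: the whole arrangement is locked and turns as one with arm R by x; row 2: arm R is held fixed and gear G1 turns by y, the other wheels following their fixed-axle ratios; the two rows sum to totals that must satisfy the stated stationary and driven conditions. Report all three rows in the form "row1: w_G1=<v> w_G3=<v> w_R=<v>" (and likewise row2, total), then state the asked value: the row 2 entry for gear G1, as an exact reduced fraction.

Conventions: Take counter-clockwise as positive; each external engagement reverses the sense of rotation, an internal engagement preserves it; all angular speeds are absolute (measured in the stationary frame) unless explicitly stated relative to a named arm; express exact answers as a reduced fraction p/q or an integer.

recognized (axles ride arm R): planetary set, 25/13/51 teeth
row 1: whole set turns with the arm by x
superposition row 2 [arm held]: sun y, ring −(25/51)·y, arm 0
boundary: total ω_ring = x − (25/51)·y = 0 and total ω_arm = x = 1  ⇒  y = 51/25, x = 1
row 2 ring = −(25/51)·51/25 = -1
totals (row 1 + row 2): sun 1 + 51/25 = 76/25, ring 1 + (-1) = 0, arm 1 + 0 = 1
asked cell (row2, sun) = 51/25

row1: w_G1=1 w_G3=1 w_R=1
row2: w_G1=51/25 w_G3=-1 w_R=0
total: w_G1=76/25 w_G3=0 w_R=1
asked value: 51/25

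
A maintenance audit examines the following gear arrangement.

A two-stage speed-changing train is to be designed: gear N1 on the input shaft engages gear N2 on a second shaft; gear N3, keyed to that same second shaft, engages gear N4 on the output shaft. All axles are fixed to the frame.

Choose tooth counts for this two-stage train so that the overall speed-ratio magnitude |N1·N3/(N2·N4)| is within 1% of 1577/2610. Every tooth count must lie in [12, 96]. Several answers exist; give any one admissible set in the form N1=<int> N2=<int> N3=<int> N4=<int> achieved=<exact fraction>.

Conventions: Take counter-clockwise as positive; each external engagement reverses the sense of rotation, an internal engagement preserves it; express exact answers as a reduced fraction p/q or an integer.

N1=19 N2=29 N3=83 N4=90 achieved=1577/2610

topology: fixed-axis compound train — 2 stages, target 1577/2610
target = 1577/2610 in lowest terms: an exact hit needs N1·N3 = k·1577 and N2·N4 = k·2610 for one integer k, every count in [12, 96]; additionally prefer no 1:1 stage (N1 ≠ N2, N3 ≠ N4)
k = 1: N1·N3 = 1577 = 19·83, N2·N4 = 2610 = 29·90
achieved = 19·83/(29·90) = 1577/2610; |achieved − target| = 0 ≤ 1577/261000 ✓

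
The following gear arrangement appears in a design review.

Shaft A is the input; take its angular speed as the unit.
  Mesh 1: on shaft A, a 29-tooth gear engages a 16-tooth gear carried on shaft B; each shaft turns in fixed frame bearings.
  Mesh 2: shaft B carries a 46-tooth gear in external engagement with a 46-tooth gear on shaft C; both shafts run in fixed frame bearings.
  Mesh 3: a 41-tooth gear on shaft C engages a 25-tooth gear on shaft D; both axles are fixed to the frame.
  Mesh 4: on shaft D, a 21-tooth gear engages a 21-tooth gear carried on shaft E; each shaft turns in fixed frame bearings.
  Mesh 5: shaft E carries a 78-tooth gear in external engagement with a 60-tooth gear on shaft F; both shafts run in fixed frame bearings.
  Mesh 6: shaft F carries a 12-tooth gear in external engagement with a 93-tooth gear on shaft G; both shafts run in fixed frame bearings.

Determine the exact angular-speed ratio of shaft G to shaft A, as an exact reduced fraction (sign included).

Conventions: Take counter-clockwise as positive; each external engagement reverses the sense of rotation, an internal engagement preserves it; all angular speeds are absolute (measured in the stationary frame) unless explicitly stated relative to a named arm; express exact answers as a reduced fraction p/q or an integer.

15457/31000

class = fixed-axis compound train [6 meshes; 6 ratios multiply, 6 sense flips]
mesh 1 [29T→16T]: running ratio 29/16, sense −
mesh 2 [46T→46T]: running ratio 29/16, sense +
mesh 3 [41T→25T]: running ratio 1189/400, sense −
mesh 4 [21T→21T]: running ratio 1189/400, sense +
mesh 5 [78T→60T]: running ratio 15457/4000, sense −
mesh 6 [12T→93T]: running ratio 15457/31000, sense +
ω_out/ω_in = 15457/31000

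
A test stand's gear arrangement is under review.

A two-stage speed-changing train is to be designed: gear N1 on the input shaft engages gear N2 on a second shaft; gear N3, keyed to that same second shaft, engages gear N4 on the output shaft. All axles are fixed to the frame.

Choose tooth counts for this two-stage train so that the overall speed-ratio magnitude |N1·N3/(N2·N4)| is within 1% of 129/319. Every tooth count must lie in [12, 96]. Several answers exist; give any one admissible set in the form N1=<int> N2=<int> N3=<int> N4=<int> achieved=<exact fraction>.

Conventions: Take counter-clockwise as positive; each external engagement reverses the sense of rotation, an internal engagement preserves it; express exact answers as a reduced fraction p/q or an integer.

design class (target 129/319): fixed-axis compound train
target = 129/319 in lowest terms: an exact hit needs N1·N3 = k·129 and N2·N4 = k·319 for one integer k, every count in [12, 96]; additionally prefer no 1:1 stage (N1 ≠ N2, N3 ≠ N4)
k = 1…3: no 1:1-free in-range split of k·129 and k·319 into factor pairs; take k = 4
k = 4: N1·N3 = 516 = 12·43, N2·N4 = 1276 = 22·58
achieved = 12·43/(22·58) = 129/319; |achieved − target| = 0 ≤ 129/31900 ✓

N1=12 N2=22 N3=43 N4=58 achieved=129/319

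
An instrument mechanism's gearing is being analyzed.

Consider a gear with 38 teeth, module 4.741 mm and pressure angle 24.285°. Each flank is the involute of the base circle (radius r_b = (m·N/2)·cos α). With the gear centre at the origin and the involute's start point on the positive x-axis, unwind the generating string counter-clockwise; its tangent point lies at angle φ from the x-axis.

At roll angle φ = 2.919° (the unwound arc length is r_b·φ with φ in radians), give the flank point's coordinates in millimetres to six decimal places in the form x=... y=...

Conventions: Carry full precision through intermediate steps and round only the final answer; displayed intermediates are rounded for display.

x=82.214485 y=0.003618

class = single-mesh tooth geometry [base-circle involute, m = 4.741, 38T]
pitch radius r_p = m·N/2 = 4.741·38/2 = 90.079000
base radius r_b = r_p·cos α = 90.079000·cos 24.285° = 82.107998
roll angle φ = 2.919° = 0.05094616 rad
x = r_b·(cos φ + φ·sin φ) = 82.214485
y = r_b·(sin φ − φ·cos φ) = 0.003618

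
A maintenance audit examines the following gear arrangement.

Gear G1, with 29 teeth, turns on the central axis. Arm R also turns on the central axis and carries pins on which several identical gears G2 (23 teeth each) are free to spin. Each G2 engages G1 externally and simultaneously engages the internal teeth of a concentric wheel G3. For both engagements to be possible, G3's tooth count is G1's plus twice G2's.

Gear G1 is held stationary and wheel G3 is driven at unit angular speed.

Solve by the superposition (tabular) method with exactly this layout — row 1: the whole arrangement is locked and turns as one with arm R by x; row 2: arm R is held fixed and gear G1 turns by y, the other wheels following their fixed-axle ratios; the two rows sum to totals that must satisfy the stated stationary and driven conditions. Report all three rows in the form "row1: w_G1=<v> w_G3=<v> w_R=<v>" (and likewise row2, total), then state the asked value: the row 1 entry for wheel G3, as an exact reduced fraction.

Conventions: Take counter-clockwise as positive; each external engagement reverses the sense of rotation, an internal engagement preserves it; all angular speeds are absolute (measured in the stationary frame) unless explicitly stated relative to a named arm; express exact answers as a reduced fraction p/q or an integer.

row1: w_G1=75/104 w_G3=75/104 w_R=75/104
row2: w_G1=-75/104 w_G3=29/104 w_R=0
total: w_G1=0 w_G3=1 w_R=75/104
asked value: 75/104

class = planetary set [G3 = 29+2·23 = 75; Willis about the carrier]
row 1 (train locked, turned with arm): all members turn x
row 2 (arm held, sun turns y): ω_ring = −(29/75)·y, ω_arm = 0
boundary: total ω_sun = x + y = 0 and total ω_ring = x − (29/75)·y = 1  ⇒  y = -75/104, x = 75/104
row 2 ring = −(29/75)·(-75/104) = 29/104
totals (row 1 + row 2): sun 75/104 + (-75/104) = 0, ring 75/104 + 29/104 = 1, arm 75/104 + 0 = 75/104
asked cell (row1, ring) = 75/104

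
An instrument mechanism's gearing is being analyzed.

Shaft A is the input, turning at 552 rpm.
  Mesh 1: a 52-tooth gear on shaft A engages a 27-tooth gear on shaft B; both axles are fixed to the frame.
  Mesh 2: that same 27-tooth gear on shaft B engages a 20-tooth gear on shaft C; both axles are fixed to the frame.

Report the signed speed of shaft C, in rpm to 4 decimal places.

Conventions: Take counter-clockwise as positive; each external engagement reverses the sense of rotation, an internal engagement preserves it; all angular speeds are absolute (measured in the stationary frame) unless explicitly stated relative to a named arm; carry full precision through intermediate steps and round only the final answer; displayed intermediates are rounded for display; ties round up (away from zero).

recognized (3 fixed axles, 2 meshes): fixed-axis compound train
mesh 1 [52T→27T]: ω = 552.0000×52/27 = 1063.1111 rpm, sense flips to −
mesh 2 [27T→20T]: ω = 1063.1111×27/20 = 1435.2000 rpm, sense flips to +
signed output speed = +1435.2000 rpm

+1435.2000 rpm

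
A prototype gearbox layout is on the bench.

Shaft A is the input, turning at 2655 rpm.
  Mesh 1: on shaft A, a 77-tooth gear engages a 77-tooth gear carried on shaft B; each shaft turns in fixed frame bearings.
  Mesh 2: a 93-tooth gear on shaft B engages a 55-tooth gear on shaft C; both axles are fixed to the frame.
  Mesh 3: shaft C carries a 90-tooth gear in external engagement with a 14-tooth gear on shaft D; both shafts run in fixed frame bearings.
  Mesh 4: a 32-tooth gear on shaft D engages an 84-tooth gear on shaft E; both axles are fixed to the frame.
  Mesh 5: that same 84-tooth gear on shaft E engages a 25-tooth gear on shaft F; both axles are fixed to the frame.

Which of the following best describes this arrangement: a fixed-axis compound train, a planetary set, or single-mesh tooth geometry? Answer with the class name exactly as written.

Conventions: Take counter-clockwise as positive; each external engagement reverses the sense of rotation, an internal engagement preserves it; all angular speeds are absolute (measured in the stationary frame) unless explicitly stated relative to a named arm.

fixed-axis compound train

topology: fixed-axis compound train — 5 meshes, A→F
classification: fixed-axis compound train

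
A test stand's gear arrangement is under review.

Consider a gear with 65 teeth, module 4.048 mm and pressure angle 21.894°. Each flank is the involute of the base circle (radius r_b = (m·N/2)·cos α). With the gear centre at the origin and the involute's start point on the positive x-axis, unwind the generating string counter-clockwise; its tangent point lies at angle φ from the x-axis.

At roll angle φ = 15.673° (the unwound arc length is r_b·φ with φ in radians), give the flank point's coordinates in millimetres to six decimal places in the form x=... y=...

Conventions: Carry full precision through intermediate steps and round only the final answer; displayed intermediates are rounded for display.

topology: single-mesh involute geometry — m = 4.048, N = 65
pitch radius r_p = m·N/2 = 4.048·65/2 = 131.560000
base radius r_b = r_p·cos α = 131.560000·cos 21.894° = 122.071276
roll angle φ = 15.673° = 0.27354545 rad
x = r_b·(cos φ + φ·sin φ) = 126.553315
y = r_b·(sin φ − φ·cos φ) = 0.826661

x=126.553315 y=0.826661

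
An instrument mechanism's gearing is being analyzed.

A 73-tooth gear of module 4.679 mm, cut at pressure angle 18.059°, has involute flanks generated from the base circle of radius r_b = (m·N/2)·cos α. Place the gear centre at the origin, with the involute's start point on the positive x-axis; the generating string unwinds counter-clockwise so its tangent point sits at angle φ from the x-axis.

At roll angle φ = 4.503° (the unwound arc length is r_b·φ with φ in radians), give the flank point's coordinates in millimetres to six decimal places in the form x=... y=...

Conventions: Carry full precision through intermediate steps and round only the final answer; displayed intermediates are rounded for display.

class = single-mesh tooth geometry [base-circle involute, m = 4.679, 73T]
pitch radius r_p = m·N/2 = 4.679·73/2 = 170.783500
base radius r_b = r_p·cos α = 170.783500·cos 18.059° = 162.370330
roll angle φ = 4.503° = 0.07859218 rad
x = r_b·(cos φ + φ·sin φ) = 162.871014
y = r_b·(sin φ − φ·cos φ) = 0.026258

x=162.871014 y=0.026258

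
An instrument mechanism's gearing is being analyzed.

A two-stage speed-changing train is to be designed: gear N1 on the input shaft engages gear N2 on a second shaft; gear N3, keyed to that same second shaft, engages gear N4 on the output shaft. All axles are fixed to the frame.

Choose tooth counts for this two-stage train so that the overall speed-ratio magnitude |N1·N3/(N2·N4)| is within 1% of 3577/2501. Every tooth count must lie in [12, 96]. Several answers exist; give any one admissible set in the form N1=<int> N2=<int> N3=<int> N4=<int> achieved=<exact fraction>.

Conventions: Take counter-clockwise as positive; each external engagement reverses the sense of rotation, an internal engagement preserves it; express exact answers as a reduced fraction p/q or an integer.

N1=49 N2=41 N3=73 N4=61 achieved=3577/2501

topology: fixed-axis compound train — 2 stages, target 3577/2501
target = 3577/2501 in lowest terms: an exact hit needs N1·N3 = k·3577 and N2·N4 = k·2501 for one integer k, every count in [12, 96]; additionally prefer no 1:1 stage (N1 ≠ N2, N3 ≠ N4)
k = 1: N1·N3 = 3577 = 49·73, N2·N4 = 2501 = 41·61
achieved = 49·73/(41·61) = 3577/2501; |achieved − target| = 0 ≤ 3577/250100 ✓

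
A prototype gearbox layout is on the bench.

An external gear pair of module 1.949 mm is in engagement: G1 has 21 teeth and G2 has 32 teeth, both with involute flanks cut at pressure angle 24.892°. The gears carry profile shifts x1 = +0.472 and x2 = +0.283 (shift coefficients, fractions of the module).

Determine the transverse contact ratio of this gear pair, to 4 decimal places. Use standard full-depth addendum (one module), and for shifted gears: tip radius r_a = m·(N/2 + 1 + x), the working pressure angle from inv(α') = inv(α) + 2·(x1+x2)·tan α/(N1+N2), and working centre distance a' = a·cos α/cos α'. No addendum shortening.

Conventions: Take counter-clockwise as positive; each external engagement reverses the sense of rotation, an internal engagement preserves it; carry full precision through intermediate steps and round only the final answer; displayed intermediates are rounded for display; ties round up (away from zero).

1.3618

recognized (one external pair, fixed centres): single-mesh tooth geometry, m = 1.949, N1 = 21, N2 = 32
base radii: r_b1 = 18.563405, r_b2 = 28.287094
tip radii: r_a1 = 23.333428, r_a2 = 33.684567
inv(α') = inv(24.892°) + 2·(+0.472+0.283)·tan α/(21+32) = 0.04278753  ⇒  α' = 27.95336°
a' = a·cos α / cos α' = 51.6485·cos 24.892°/cos 27.95336° = 53.038531
action lengths: √(r_a1²−r_b1²) = 14.136791, √(r_a2²−r_b2²) = 18.289079
base pitch p_b = π·m·cos α = 5.554158
CR = (14.136791 + 18.289079 − 53.038531·sin 27.95336°)/5.554158 = 1.361848
contact ratio ≈ 1.3618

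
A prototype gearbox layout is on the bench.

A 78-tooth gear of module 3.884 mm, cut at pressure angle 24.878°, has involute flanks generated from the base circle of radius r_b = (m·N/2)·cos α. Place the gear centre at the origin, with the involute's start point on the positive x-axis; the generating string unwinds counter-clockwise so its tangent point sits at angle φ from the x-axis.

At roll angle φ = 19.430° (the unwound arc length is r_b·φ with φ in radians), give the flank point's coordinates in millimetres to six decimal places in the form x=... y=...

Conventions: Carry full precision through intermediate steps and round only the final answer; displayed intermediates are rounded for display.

single-mesh involute tooth geometry (78T wheel at module 3.884)
pitch radius r_p = m·N/2 = 3.884·78/2 = 151.476000
base radius r_b = r_p·cos α = 151.476000·cos 24.878° = 137.419878
roll angle φ = 19.430° = 0.33911747 rad
x = r_b·(cos φ + φ·sin φ) = 145.095838
y = r_b·(sin φ − φ·cos φ) = 1.765941

x=145.095838 y=1.765941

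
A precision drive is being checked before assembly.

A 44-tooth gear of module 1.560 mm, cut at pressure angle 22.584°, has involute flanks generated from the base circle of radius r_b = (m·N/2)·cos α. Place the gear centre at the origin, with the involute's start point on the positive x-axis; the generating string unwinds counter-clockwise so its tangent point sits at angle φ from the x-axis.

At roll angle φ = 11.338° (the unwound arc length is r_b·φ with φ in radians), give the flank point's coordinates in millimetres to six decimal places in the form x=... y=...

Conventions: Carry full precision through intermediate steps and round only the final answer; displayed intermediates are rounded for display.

single-mesh involute tooth geometry (44T wheel at module 1.560)
pitch radius r_p = m·N/2 = 1.560·44/2 = 34.320000
base radius r_b = r_p·cos α = 34.320000·cos 22.584° = 31.688256
roll angle φ = 11.338° = 0.19788543 rad
x = r_b·(cos φ + φ·sin φ) = 32.302630
y = r_b·(sin φ − φ·cos φ) = 0.081530

x=32.302630 y=0.081530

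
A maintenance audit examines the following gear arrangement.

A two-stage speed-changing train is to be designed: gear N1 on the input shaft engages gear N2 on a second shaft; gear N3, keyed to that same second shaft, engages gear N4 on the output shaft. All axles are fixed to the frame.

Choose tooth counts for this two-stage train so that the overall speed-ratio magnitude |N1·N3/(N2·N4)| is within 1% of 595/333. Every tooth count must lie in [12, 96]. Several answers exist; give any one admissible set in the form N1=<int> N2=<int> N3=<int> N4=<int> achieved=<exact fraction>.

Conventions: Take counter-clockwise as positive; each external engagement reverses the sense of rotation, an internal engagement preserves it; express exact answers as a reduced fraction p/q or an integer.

class = fixed-axis compound train [2-stage, 595/333 wanted]
target = 595/333 in lowest terms: an exact hit needs N1·N3 = k·595 and N2·N4 = k·333 for one integer k, every count in [12, 96]; additionally prefer no 1:1 stage (N1 ≠ N2, N3 ≠ N4)
k = 1: no 1:1-free in-range split of k·595 and k·333 into factor pairs; take k = 2
k = 2: N1·N3 = 1190 = 14·85, N2·N4 = 666 = 18·37
achieved = 14·85/(18·37) = 595/333; |achieved − target| = 0 ≤ 119/6660 ✓

N1=14 N2=18 N3=85 N4=37 achieved=595/333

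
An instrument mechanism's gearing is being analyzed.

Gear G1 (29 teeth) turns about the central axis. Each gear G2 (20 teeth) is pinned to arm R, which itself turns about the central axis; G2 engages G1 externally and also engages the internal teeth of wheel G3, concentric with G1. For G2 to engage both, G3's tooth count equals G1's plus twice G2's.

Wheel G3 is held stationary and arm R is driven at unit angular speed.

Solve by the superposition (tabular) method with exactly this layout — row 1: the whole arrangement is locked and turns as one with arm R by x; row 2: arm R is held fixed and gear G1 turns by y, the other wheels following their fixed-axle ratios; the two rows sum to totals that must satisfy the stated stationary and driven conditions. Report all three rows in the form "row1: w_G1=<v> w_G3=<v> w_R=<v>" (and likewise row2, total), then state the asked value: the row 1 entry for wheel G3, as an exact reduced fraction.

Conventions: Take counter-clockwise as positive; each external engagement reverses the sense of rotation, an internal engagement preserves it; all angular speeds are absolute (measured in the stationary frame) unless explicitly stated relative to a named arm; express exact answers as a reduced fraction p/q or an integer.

planetary set (29T centre, 20T on arm, 69T internal) — Willis relation
row 1 — lock + rotate with arm: ω_sun = ω_ring = ω_arm = x
superposition row 2 [arm held]: sun y, ring −(29/69)·y, arm 0
boundary: total ω_ring = x − (29/69)·y = 0 and total ω_arm = x = 1  ⇒  y = 69/29, x = 1
row 2 ring = −(29/69)·69/29 = -1
totals (row 1 + row 2): sun 1 + 69/29 = 98/29, ring 1 + (-1) = 0, arm 1 + 0 = 1
asked cell (row1, ring) = 1

row1: w_G1=1 w_G3=1 w_R=1
row2: w_G1=69/29 w_G3=-1 w_R=0
total: w_G1=98/29 w_G3=0 w_R=1
asked value: 1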